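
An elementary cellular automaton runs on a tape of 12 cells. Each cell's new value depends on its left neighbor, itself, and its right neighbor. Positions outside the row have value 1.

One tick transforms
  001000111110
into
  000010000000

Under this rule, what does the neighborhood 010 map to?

At position 2 the neighborhood is 010; the next row has 0 there.

0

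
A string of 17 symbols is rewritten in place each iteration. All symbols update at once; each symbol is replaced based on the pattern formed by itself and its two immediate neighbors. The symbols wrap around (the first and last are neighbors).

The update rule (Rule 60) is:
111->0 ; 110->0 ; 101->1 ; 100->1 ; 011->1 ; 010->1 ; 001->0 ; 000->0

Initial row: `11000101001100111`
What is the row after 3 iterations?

00101110010000001

iteration 1: 00100111101010100
iteration 2: 00110100011111110
iteration 3: 00101110010000001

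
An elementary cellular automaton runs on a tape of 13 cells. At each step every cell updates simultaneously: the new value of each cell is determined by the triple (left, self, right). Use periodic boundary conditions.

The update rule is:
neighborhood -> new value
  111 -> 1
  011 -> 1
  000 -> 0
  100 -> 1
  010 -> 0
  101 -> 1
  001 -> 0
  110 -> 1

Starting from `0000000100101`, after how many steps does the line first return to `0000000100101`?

1000000010010
0100000001001
1010000000100
0101000000010
0010100000001
1001010000000
0100101000000
0010010100000
0001001010000
0000100101000
0000010010100
0000001001010
0000000100101

13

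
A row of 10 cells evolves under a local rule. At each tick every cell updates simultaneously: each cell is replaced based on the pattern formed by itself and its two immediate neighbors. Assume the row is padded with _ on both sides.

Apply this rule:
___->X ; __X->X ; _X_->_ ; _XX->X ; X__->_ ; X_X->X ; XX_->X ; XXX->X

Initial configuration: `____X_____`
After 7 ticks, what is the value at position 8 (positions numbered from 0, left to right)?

XXXX__XXXX
XXXX_XXXXX
XXXXXXXXXX
XXXXXXXXXX  (fixed point — unchanged through tick 7)
position 8 holds X

X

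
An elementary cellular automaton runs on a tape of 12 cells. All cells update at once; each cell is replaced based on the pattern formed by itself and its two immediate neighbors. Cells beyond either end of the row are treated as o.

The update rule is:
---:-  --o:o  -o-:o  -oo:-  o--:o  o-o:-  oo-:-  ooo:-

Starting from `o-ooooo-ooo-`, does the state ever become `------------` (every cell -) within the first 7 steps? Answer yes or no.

yes

step 1: ------------
all cells are - at step 1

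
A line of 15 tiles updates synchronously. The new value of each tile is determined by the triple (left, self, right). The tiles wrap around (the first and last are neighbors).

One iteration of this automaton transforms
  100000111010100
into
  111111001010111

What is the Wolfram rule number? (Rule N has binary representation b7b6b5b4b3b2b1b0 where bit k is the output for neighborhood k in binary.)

87

position 7: 111 → 0  (bit 7 = 0)
position 8: 110 → 1  (bit 6 = 1)
position 9: 101 → 0  (bit 5 = 0)
position 1: 100 → 1  (bit 4 = 1)
position 6: 011 → 0  (bit 3 = 0)
position 0: 010 → 1  (bit 2 = 1)
position 5: 001 → 1  (bit 1 = 1)
position 2: 000 → 1  (bit 0 = 1)
bits b7..b0 = 01010111 = 87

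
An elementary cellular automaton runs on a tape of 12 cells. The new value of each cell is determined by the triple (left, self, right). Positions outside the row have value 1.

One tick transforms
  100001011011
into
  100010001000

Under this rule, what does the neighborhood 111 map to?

0

At position 11 the neighborhood is 111; the next row has 0 there.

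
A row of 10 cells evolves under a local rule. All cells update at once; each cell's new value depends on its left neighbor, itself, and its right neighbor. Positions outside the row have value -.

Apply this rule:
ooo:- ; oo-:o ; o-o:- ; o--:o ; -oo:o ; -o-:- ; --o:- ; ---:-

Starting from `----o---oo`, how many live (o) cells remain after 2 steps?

-----o--oo
------o-oo
count of o: 3

3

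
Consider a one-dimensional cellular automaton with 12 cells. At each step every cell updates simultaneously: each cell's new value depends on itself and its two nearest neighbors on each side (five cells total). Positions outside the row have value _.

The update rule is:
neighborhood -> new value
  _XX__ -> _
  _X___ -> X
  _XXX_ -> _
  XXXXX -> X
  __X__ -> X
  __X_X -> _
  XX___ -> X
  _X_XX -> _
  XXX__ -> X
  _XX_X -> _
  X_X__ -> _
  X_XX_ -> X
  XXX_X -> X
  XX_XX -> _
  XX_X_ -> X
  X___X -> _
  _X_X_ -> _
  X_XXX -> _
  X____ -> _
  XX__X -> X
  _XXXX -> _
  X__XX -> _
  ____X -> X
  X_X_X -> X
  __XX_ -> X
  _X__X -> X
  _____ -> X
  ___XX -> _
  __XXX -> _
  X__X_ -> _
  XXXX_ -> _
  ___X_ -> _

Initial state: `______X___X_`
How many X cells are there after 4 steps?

XXXXX_XX__XX
__X_X_X_X_X_
X___X_X_X__X
XX____X__X_X
count of X: 5

5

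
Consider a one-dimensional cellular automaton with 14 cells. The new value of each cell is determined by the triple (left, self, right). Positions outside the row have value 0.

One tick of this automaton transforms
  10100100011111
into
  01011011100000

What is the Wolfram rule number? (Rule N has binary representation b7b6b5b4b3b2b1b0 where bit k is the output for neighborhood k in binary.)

position 10: 111 → 0  (bit 7 = 0)
position 13: 110 → 0  (bit 6 = 0)
position 1: 101 → 1  (bit 5 = 1)
position 3: 100 → 1  (bit 4 = 1)
position 9: 011 → 0  (bit 3 = 0)
position 0: 010 → 0  (bit 2 = 0)
position 4: 001 → 1  (bit 1 = 1)
position 7: 000 → 1  (bit 0 = 1)
bits b7..b0 = 00110011 = 51

51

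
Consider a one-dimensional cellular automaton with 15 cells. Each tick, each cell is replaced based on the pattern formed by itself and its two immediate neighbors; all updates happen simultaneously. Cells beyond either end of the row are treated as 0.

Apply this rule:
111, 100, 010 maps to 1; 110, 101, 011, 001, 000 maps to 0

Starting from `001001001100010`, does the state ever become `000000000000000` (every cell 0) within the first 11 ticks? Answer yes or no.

no

001101100010011
000000010011000
000000011000100
000000000100110
000000000110001
000000000001001
000000000001101
000000000000001
000000000000001  (fixed point — unchanged through tick 11)
tick 11 is 000000000000001, still not uniform 0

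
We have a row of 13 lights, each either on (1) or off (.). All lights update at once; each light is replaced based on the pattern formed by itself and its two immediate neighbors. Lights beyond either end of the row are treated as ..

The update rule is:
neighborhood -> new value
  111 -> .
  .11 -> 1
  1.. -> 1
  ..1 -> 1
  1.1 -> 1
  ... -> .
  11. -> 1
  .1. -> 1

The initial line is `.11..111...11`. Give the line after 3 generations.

11..11....111

generation 1: 111111.11.111
generation 2: 1....111111.1
generation 3: 11..11....111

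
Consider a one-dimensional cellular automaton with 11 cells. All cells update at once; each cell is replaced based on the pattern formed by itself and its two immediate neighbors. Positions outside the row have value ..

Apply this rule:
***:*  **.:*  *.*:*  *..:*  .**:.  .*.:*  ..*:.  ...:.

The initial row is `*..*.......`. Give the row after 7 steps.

**.**......
.**.**.....
..**.**....
...**.**...
....**.**..
.....**.**.
......**.**

......**.**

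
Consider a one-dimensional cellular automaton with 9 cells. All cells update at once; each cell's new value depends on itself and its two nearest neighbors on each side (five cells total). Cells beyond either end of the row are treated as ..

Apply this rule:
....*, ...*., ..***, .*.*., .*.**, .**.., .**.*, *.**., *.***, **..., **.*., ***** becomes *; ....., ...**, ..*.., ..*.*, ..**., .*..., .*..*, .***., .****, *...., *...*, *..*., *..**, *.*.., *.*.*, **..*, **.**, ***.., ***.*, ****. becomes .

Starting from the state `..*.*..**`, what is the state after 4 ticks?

*..**...*

**.*....*
.**...**.
..**...**
*..**...*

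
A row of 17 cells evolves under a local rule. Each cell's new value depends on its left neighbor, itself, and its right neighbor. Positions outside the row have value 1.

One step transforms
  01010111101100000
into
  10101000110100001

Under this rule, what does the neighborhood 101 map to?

At position 0 the neighborhood is 101; the next row has 1 there.

1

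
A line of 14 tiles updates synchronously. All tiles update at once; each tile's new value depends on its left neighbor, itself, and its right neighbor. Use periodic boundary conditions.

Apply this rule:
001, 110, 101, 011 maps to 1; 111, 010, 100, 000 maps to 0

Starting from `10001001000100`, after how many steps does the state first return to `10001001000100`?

7

00010010001001
00100100010010
01001000100100
10010001001000
00100010010001
01000100100010
10001001000100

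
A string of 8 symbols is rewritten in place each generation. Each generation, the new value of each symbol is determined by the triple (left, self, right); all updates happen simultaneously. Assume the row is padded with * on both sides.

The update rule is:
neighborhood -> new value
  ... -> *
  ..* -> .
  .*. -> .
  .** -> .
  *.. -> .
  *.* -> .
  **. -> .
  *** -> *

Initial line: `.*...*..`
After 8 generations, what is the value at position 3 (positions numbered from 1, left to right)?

.

...*....
.*...**.
...*....  (repeats generation 1; period 2)
generation 8: .*...**.
position 3 holds .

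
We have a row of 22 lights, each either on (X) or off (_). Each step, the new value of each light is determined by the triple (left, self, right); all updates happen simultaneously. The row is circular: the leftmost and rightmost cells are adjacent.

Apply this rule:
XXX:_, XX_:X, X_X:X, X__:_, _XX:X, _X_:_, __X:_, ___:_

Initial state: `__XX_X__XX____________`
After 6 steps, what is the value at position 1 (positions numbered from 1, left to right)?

__XXX___XX____________
__X_X___XX____________
___X____XX____________
________XX____________
________XX____________  (fixed point — unchanged through step 6)
position 1 holds _

_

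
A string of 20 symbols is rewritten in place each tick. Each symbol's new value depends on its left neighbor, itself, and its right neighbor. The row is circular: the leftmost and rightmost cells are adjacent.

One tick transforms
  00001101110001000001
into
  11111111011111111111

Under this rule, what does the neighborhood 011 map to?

At position 4 the neighborhood is 011; the next row has 1 there.

1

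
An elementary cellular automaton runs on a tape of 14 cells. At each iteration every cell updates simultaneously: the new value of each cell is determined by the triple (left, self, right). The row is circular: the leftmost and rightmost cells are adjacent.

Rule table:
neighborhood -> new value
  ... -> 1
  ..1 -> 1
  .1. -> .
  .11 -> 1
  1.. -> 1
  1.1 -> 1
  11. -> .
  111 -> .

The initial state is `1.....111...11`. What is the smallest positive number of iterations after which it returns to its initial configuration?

.111111..1111.
11.....111...1
..111111..1111
111.....111...
1..111111..111
.111.....111..
11..111111..11
..111.....111.
111..111111..1
...111.....111
1111..111111..
1...111.....11
.1111..111111.
11...111.....1
..1111..111111
111...111.....
1..1111..11111
.111...111....
11..1111..1111
..111...111...
111..1111..111
...111...111..
1111..1111..11
....111...111.
11111..1111..1
.....111...111
111111..1111..
1.....111...11

28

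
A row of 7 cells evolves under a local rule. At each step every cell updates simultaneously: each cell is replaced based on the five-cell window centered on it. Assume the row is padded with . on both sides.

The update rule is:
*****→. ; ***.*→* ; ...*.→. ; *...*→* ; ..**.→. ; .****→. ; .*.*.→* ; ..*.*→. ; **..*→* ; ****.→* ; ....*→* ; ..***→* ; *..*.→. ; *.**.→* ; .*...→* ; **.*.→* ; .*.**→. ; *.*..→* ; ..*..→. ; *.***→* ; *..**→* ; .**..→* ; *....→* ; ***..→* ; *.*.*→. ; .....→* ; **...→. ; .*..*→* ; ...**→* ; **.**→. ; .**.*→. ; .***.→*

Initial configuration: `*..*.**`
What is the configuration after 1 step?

.*...**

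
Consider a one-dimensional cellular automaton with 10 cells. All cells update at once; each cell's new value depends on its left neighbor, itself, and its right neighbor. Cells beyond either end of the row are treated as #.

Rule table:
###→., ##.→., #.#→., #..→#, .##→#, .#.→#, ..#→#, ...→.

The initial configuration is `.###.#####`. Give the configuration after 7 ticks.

.#.#..##..

tick 1: .#...#....
tick 2: .##.###..#
tick 3: .#..#..###
tick 4: .#######..
tick 5: .#......##
tick 6: .##....##.
tick 7: .#.#..##..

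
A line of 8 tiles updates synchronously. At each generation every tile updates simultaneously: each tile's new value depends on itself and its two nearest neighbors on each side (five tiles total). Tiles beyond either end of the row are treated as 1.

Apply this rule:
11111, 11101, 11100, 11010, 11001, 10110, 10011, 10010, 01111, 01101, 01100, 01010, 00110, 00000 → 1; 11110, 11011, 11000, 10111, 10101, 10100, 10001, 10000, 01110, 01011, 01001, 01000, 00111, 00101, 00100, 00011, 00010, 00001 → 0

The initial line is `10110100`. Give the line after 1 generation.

10111001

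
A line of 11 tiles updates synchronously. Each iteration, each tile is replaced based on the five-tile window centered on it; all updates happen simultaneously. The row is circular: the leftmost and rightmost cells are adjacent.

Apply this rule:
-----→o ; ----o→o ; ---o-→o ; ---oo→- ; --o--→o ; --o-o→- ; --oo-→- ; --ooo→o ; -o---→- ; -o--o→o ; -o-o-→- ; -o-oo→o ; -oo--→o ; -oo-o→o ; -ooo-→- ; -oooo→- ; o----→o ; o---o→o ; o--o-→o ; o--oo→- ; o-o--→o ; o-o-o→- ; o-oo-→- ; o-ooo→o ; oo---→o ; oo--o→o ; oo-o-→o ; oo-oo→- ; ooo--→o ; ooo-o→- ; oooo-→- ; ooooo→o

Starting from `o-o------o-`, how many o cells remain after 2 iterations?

iteration 1: --o-ooooo--
iteration 2: oo-oo-o-ooo
count of o: 8

8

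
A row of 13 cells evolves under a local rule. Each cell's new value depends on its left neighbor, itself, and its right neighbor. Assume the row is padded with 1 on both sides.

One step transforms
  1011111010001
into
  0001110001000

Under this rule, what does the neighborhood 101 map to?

0

At position 1 the neighborhood is 101; the next row has 0 there.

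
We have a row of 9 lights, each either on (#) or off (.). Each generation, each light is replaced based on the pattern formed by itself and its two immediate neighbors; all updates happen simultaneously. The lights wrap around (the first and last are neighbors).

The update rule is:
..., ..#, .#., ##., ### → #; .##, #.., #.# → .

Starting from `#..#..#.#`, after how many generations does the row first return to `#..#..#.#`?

2

#.##.##..
#..#..#.#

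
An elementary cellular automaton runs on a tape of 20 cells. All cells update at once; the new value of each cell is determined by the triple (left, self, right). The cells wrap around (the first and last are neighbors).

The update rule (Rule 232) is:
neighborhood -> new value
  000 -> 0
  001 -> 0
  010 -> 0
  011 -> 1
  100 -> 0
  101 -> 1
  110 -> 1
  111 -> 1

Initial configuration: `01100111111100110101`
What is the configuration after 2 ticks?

11100111111100111101

tick 1: 11100111111100111010
tick 2: 11100111111100111101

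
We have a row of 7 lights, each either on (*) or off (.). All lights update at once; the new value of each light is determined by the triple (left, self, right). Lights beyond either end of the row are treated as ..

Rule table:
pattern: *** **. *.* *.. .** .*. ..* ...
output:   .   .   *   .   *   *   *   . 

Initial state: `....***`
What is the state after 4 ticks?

...**..
..**...
.**....
**.....

**.....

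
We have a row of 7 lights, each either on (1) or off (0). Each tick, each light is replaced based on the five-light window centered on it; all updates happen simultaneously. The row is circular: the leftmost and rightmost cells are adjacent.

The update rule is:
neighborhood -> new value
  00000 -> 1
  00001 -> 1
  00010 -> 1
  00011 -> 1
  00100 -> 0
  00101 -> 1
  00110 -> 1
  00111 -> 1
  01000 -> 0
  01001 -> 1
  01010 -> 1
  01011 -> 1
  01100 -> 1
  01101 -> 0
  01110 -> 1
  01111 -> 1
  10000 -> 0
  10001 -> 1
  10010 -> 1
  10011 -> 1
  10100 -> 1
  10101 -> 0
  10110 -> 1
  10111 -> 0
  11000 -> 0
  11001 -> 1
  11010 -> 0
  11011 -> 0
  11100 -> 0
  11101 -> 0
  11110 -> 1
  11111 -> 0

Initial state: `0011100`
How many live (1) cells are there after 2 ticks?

tick 1: 1111000
tick 2: 1110011
count of 1: 5

5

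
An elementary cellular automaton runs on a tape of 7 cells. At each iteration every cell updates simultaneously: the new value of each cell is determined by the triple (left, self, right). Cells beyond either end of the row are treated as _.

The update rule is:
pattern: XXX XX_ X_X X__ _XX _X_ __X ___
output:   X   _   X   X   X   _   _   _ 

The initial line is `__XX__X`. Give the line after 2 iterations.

___X_X_

__X_X__
___X_X_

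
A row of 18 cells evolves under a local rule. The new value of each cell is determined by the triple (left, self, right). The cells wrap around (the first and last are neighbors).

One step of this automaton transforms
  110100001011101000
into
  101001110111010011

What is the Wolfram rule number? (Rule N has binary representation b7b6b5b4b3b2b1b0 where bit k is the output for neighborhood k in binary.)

position 11: 111 → 1  (bit 7 = 1)
position 1: 110 → 0  (bit 6 = 0)
position 2: 101 → 1  (bit 5 = 1)
position 4: 100 → 0  (bit 4 = 0)
position 0: 011 → 1  (bit 3 = 1)
position 3: 010 → 0  (bit 2 = 0)
position 7: 001 → 1  (bit 1 = 1)
position 5: 000 → 1  (bit 0 = 1)
bits b7..b0 = 10101011 = 171

171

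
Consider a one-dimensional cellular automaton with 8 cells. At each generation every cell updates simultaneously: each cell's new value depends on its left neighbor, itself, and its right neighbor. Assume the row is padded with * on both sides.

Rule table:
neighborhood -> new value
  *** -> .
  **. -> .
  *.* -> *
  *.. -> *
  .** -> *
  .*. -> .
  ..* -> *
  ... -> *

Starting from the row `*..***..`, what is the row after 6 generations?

****..**

.***..**
**..***.
..***..*
***..***
...***..
****..**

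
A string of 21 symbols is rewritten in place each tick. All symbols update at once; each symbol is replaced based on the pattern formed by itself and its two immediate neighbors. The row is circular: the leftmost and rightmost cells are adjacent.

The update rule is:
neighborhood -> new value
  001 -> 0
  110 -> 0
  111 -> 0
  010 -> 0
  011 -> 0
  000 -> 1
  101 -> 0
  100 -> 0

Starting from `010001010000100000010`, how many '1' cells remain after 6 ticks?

8

tick 1: 000100000110001111000
tick 2: 110001110000100000011
tick 3: 000100000110001111000  (repeats tick 1; period 2)
tick 6: 110001110000100000011
count of 1: 8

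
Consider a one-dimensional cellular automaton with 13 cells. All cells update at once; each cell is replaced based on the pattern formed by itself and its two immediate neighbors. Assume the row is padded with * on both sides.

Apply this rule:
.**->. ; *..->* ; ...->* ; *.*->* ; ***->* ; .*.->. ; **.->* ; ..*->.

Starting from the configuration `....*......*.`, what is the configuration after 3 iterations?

*****..*****.

***..*****..*
****..*****..
*****..*****.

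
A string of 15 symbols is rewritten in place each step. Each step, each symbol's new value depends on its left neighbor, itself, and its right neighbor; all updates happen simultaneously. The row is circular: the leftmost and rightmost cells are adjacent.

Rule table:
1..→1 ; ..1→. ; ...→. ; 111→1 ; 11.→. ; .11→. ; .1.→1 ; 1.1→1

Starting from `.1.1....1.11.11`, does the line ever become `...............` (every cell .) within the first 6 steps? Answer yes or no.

11111...11..1..
.111.1....1.11.
..1.111...11..1
1.11.1.1....1.1
.1..11111...11.
.11..111.1....1
step 6 is .11..111.1....1, still not uniform .

no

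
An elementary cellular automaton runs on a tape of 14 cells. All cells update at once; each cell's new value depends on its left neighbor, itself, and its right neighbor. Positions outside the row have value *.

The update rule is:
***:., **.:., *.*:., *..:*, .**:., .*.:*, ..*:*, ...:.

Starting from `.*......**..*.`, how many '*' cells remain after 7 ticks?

.**....*..***.
...*..****....
*.****....*..*
......*..****.
*....****.....
.*..*....*...*
.*****..***.*.
count of *: 9

9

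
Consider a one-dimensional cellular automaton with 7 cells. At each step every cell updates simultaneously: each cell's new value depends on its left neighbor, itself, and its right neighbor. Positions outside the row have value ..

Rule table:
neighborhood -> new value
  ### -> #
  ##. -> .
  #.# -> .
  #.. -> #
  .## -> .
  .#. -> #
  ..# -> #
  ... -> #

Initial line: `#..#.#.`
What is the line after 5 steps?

.#....#

####.##
.##....
#..####
###.##.
.#....#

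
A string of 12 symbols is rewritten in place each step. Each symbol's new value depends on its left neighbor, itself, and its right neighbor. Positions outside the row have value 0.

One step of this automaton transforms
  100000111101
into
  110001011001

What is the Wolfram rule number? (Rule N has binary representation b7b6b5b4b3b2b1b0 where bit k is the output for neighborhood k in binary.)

150

position 7: 111 → 1  (bit 7 = 1)
position 9: 110 → 0  (bit 6 = 0)
position 10: 101 → 0  (bit 5 = 0)
position 1: 100 → 1  (bit 4 = 1)
position 6: 011 → 0  (bit 3 = 0)
position 0: 010 → 1  (bit 2 = 1)
position 5: 001 → 1  (bit 1 = 1)
position 2: 000 → 0  (bit 0 = 0)
bits b7..b0 = 10010110 = 150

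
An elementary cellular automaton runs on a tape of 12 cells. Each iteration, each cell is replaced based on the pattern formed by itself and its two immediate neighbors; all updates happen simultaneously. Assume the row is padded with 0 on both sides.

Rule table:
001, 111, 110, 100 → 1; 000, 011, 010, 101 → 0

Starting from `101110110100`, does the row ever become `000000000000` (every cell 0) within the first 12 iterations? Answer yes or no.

000110010010
001011101101
010001100100
101010111010
000000011001
000000101110
000001000111
000010101011
000100000001
001010000010
010001000101
101010101000
iteration 12 is 101010101000, still not uniform 0

no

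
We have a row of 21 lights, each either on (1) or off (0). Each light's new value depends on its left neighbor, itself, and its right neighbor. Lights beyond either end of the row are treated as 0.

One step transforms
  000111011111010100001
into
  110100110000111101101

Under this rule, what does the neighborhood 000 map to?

1

At position 0 the neighborhood is 000; the next row has 1 there.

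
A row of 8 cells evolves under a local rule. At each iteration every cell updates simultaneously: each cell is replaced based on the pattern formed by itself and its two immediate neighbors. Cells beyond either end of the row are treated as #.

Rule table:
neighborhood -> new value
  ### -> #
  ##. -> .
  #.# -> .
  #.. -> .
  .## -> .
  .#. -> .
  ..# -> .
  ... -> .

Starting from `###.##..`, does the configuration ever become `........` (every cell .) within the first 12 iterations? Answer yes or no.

iteration 1: ##......
iteration 2: #.......
iteration 3: ........
all cells are . at iteration 3

yes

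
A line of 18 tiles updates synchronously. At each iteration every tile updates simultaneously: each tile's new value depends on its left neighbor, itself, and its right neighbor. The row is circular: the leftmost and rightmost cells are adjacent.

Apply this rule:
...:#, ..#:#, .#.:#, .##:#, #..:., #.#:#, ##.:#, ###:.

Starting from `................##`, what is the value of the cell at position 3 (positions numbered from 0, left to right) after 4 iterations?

#

.#################
##...............#
.#.###############
####.............#
position 3 holds #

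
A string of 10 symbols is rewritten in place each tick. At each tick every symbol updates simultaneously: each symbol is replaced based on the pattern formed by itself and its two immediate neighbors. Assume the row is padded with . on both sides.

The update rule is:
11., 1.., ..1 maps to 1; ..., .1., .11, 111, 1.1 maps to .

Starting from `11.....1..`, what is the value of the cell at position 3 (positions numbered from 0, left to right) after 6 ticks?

.11...1.1.
1.11.1...1
...1..1.1.
..1.11...1
.1...11.1.
1.1.1.1..1
position 3 holds .

.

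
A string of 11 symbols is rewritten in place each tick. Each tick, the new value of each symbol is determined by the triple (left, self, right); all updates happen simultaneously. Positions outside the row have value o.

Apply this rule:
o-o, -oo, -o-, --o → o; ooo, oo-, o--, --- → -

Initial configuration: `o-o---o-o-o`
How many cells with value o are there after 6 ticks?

5

-oo--oooooo
oo--oo-----
---oo-----o
--oo-----oo
-oo-----oo-
oo-----oo-o
count of o: 5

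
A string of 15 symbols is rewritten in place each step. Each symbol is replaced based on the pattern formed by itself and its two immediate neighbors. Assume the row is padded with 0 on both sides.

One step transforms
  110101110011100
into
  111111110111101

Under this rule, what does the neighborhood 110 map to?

At position 1 the neighborhood is 110; the next row has 1 there.

1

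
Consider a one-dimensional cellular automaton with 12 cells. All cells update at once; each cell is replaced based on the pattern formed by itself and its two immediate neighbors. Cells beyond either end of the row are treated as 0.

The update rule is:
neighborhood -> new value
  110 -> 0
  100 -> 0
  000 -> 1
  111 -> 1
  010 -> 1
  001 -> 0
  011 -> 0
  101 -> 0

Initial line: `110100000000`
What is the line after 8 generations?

110101001001

000101111111
110100111110
000100011100
110101001001
000101001001
110101001001  (repeats generation 4; period 2)
generation 8: 110101001001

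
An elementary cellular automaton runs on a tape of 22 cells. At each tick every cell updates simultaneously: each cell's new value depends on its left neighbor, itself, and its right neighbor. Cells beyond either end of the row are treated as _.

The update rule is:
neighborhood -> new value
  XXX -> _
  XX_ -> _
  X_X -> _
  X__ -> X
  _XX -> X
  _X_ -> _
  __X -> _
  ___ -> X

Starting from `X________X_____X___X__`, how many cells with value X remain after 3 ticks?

8

_XXXXXXX__XXXX__XX__XX
_X______X_X___X_X_X_X_
__XXXXX____XX________X
count of X: 8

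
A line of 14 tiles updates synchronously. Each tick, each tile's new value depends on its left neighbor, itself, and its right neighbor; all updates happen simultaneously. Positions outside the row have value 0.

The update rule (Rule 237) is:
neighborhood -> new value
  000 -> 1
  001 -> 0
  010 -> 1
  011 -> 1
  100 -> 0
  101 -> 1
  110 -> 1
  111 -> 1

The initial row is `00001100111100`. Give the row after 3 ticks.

11101100111101
11111100111111
11111100111111

11111100111111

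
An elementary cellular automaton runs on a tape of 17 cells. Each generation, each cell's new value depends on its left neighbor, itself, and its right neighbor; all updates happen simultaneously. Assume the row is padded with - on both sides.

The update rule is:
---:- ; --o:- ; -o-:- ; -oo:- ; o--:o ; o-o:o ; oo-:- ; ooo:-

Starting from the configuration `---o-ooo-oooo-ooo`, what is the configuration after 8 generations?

----o---o----o---
-----o---o----o--
------o---o----o-
-------o---o----o
--------o---o----
---------o---o---
----------o---o--
-----------o---o-

-----------o---o-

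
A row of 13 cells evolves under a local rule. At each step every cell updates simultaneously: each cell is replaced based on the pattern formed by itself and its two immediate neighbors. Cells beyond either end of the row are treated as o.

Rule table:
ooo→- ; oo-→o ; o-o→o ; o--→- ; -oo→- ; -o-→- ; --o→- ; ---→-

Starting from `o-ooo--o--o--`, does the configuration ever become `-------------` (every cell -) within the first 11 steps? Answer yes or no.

oo--o--------
-o-----------
o------------
o------------  (fixed point — unchanged through step 11)
step 11 is o------------, still not uniform -

no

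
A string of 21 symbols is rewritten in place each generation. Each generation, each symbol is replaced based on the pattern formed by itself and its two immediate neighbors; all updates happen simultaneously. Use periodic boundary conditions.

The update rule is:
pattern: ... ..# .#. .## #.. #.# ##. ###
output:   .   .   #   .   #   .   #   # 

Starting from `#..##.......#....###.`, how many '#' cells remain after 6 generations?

generation 1: ##..##......##....##.
generation 2: .##..##......##....#.
generation 3: ..##..##......##...##
generation 4: #..##..##......##...#
generation 5: ##..##..##......##...
generation 6: .##..##..##......##..
count of #: 8

8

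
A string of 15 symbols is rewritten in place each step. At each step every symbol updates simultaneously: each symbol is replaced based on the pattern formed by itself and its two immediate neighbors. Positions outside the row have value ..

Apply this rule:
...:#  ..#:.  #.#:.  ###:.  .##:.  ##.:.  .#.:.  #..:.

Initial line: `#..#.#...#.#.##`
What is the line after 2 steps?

step 1: .......#.......
step 2: ######...######

######...######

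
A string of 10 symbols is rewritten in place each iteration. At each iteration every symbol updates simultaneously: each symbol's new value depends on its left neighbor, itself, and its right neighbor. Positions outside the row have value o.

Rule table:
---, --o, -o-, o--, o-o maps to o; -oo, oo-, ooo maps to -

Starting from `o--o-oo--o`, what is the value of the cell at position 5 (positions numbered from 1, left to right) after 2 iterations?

-

-oooo--oo-
o----oo--o
position 5 holds -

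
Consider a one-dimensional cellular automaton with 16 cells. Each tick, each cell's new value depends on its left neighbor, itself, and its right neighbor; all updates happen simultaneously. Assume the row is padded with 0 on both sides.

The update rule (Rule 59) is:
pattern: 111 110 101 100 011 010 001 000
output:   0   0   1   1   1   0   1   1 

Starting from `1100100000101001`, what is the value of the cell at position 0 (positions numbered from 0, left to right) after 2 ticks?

0

1011011111010110
0110110000101101
position 0 holds 0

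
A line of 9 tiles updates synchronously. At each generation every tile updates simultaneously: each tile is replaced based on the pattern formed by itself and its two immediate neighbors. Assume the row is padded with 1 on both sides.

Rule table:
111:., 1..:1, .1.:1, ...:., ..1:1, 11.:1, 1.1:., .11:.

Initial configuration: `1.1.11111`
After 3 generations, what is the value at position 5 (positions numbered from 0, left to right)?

generation 1: 1.1......
generation 2: 1.11....1
generation 3: 1..11..1.
position 5 holds .

.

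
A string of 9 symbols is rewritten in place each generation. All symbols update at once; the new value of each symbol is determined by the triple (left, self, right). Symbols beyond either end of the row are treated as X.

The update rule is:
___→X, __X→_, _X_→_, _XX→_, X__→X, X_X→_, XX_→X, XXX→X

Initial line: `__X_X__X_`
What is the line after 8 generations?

X____X___
XXXX__XX_
XXXXX__X_
XXXXXX___
XXXXXXXX_
XXXXXXXX_  (fixed point — unchanged through generation 8)

XXXXXXXX_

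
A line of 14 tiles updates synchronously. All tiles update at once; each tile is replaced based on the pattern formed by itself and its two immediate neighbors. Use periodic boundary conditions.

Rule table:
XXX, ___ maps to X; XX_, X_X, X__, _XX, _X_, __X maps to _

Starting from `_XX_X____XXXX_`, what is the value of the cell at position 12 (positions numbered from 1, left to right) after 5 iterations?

______XX__XX__
XXXXX________X
XXXX__XXXXXX__
_XX____XXXX___
____XX__XX__XX
position 12 holds _

_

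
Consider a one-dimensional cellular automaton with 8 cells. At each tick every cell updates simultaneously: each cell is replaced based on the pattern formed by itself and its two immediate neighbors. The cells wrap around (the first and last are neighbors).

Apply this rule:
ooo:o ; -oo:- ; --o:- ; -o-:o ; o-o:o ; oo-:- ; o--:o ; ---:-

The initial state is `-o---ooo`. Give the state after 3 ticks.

ooooo---

ooo---o-
-o-o--oo
ooooo---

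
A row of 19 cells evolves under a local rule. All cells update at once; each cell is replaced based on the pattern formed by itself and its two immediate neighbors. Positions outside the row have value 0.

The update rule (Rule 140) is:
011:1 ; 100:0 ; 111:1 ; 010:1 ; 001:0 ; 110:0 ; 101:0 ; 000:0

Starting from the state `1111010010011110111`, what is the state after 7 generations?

generation 1: 1110010010011100110
generation 2: 1100010010011000100
generation 3: 1000010010010000100
generation 4: 1000010010010000100  (fixed point — unchanged through generation 7)

1000010010010000100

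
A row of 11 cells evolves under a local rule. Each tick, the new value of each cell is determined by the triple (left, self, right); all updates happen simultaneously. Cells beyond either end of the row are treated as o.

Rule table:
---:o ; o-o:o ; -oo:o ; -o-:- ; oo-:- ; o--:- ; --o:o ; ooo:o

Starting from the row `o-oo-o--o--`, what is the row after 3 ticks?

o-o--o--ooo

-oo-o--o--o
oo-o--o--oo
o-o--o--ooo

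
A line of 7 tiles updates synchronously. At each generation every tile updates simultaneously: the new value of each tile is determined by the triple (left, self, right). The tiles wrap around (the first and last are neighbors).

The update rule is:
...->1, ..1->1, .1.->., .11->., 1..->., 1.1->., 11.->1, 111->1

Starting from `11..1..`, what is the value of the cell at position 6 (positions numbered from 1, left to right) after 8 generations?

.

.1.1..1
.....1.
11111..
.1111.1
..111..
11.11.1
11..1..  (repeats generation 0; period 7)
generation 8: .1.1..1
position 6 holds .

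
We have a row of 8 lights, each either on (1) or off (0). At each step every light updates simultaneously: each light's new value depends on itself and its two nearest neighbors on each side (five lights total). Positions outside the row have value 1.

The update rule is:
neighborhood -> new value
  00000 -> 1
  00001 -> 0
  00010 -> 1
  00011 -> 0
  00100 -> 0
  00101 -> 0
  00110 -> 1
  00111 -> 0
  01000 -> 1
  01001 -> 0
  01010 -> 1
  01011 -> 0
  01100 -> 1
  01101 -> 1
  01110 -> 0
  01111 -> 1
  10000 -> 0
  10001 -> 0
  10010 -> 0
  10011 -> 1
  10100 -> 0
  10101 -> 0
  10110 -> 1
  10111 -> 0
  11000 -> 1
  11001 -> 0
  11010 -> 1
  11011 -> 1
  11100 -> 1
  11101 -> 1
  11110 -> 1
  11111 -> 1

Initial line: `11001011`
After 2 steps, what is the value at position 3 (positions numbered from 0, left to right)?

0

11000001
11101000
position 3 holds 0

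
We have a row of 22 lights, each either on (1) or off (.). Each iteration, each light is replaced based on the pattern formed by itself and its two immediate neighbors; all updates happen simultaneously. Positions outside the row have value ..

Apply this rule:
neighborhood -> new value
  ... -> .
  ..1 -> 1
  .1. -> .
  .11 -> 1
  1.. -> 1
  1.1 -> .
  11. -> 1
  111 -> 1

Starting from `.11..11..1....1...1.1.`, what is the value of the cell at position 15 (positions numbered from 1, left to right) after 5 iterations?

1

111111111.1..1.1.1...1
111111111..11.....1.1.
11111111111111...1...1
111111111111111.1.1.1.
111111111111111......1
position 15 holds 1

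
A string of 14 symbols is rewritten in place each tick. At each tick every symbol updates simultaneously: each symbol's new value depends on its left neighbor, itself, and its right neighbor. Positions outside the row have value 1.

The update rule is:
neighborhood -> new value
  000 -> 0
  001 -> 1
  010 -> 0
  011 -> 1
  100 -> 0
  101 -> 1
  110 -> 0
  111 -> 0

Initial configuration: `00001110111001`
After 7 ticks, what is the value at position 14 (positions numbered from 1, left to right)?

tick 1: 00011001100011
tick 2: 00110011000110
tick 3: 01100110001101
tick 4: 11001100011011
tick 5: 00011000110110
tick 6: 00110001101101
tick 7: 01100011011011
position 14 holds 1

1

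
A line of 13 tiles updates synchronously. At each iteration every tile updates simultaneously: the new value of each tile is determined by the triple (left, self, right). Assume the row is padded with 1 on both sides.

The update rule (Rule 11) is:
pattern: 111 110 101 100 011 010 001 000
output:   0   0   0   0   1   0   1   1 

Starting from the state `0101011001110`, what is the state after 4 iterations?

0001111001100

0000010011000
0111100110011
0100001100110
0001111001100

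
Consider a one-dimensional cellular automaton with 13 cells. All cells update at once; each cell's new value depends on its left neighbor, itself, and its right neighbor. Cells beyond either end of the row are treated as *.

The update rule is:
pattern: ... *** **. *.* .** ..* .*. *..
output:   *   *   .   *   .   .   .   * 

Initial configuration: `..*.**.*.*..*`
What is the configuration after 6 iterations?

*..*..*.*.*..
.*..*..*.*.*.
*.*..*..*.*.*
.*.*..*..*.*.
*.*.*..*..*.*
.*.*.*..*..*.

.*.*.*..*..*.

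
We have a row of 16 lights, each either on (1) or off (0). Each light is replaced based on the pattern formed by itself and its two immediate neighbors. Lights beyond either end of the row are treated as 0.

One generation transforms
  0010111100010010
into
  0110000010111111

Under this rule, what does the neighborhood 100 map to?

1

At position 8 the neighborhood is 100; the next row has 1 there.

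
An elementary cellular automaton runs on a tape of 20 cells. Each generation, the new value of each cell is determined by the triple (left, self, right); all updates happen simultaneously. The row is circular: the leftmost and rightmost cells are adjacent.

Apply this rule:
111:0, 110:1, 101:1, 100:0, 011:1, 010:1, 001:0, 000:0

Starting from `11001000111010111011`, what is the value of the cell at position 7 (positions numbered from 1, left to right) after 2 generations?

01001000101111101110
01001000111000111010
position 7 holds 0

0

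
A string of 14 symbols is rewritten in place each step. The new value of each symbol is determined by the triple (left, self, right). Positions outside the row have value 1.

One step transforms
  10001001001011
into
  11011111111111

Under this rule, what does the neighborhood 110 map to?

1

At position 0 the neighborhood is 110; the next row has 1 there.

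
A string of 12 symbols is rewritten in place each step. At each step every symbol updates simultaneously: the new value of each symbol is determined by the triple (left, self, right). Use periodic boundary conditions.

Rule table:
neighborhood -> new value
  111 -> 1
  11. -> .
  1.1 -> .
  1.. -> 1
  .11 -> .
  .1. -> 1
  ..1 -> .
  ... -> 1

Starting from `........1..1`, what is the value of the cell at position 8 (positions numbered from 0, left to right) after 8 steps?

1

1111111.11.1
111111......
.1111.11111.
..11...111.1
1...11..1..1
.11...1.11..
...11.1...11
11....111...
position 8 holds 1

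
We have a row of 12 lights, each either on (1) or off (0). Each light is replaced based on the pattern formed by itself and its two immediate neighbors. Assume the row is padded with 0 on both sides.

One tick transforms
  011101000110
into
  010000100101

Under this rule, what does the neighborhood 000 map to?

0

At position 7 the neighborhood is 000; the next row has 0 there.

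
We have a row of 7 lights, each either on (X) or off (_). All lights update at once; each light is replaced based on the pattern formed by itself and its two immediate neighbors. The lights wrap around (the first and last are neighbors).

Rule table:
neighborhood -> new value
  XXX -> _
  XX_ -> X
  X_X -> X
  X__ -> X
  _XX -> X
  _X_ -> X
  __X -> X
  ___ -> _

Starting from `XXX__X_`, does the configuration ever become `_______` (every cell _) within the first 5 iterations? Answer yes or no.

yes

X_XXXXX
XXX____
X_XX__X
XXXXXXX
_______
all cells are _ at iteration 5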